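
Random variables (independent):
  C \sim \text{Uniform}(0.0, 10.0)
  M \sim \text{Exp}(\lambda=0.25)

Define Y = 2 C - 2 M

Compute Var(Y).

For independent RVs: Var(aX + bY) = a²Var(X) + b²Var(Y)
Var(C) = 8.3333333
Var(M) = 16
Var(Y) = 2²*8.3333333 + (-2)²*16
= 4*8.3333333 + 4*16 = 97.333333

97.333333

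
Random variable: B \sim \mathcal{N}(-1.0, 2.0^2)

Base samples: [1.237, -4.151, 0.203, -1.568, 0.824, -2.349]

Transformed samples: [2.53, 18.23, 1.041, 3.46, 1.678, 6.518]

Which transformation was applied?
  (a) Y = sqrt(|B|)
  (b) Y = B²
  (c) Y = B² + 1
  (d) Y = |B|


Checking option (c) Y = B² + 1:
  B = 1.237 -> Y = 2.53 ✓
  B = -4.151 -> Y = 18.23 ✓
  B = 0.203 -> Y = 1.041 ✓
All samples match this transformation.

(c) B² + 1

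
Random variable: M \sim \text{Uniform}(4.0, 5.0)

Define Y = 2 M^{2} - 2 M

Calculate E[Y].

E[Y] = 2*E[M²] - 2*E[M]
E[M] = 4.5
E[M²] = Var(M) + (E[M])² = 0.083333333 + 20.25 = 20.333333
E[Y] = 2*20.333333 - 2*4.5 = 31.666667

31.666667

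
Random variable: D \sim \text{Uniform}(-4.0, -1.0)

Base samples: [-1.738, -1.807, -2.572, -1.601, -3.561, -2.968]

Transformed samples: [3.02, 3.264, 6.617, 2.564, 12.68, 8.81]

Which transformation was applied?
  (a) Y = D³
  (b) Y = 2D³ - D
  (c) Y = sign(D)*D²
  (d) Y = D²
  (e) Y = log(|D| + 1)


Checking option (d) Y = D²:
  D = -1.738 -> Y = 3.02 ✓
  D = -1.807 -> Y = 3.264 ✓
  D = -2.572 -> Y = 6.617 ✓
All samples match this transformation.

(d) D²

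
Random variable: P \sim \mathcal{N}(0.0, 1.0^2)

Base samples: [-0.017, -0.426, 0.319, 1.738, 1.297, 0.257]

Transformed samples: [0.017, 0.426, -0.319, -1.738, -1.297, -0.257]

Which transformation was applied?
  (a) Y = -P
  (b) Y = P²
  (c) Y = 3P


Checking option (a) Y = -P:
  P = -0.017 -> Y = 0.017 ✓
  P = -0.426 -> Y = 0.426 ✓
  P = 0.319 -> Y = -0.319 ✓
All samples match this transformation.

(a) -P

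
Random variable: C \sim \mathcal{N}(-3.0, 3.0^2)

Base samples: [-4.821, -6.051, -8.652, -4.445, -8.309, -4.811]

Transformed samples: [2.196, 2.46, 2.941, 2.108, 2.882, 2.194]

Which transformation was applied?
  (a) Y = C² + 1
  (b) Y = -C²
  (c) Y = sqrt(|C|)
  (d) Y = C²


Checking option (c) Y = sqrt(|C|):
  C = -4.821 -> Y = 2.196 ✓
  C = -6.051 -> Y = 2.46 ✓
  C = -8.652 -> Y = 2.941 ✓
All samples match this transformation.

(c) sqrt(|C|)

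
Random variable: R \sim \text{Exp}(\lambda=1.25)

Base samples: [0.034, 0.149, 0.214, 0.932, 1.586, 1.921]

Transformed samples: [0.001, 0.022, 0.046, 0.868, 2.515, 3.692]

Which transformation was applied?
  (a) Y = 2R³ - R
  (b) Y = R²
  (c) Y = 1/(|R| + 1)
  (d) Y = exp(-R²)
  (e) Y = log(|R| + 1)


Checking option (b) Y = R²:
  R = 0.034 -> Y = 0.001 ✓
  R = 0.149 -> Y = 0.022 ✓
  R = 0.214 -> Y = 0.046 ✓
All samples match this transformation.

(b) R²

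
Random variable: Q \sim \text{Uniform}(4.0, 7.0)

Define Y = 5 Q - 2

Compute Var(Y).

For Y = aQ + b: Var(Y) = a² * Var(Q)
Var(Q) = (7 - 4)^2/12 = 0.75
Var(Y) = 5² * 0.75 = 25 * 0.75 = 18.75

18.75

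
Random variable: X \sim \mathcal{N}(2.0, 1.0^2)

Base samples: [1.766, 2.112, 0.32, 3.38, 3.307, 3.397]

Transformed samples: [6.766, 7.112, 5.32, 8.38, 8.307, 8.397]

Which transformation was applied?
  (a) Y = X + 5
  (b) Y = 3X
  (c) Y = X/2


Checking option (a) Y = X + 5:
  X = 1.766 -> Y = 6.766 ✓
  X = 2.112 -> Y = 7.112 ✓
  X = 0.32 -> Y = 5.32 ✓
All samples match this transformation.

(a) X + 5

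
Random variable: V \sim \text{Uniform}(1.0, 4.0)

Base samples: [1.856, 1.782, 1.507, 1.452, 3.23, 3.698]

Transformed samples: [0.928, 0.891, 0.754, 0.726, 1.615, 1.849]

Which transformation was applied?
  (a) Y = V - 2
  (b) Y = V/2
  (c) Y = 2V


Checking option (b) Y = V/2:
  V = 1.856 -> Y = 0.928 ✓
  V = 1.782 -> Y = 0.891 ✓
  V = 1.507 -> Y = 0.754 ✓
All samples match this transformation.

(b) V/2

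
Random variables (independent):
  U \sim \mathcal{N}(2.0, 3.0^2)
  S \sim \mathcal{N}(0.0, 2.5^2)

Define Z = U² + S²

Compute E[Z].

E[Z] = E[U²] + E[S²]
E[U²] = Var(U) + E[U]² = 9 + 4 = 13
E[S²] = Var(S) + E[S]² = 6.25 + 0 = 6.25
E[Z] = 13 + 6.25 = 19.25

19.25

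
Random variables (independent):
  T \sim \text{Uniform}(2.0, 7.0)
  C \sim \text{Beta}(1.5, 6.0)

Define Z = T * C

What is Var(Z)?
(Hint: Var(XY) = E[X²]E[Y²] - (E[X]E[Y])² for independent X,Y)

Var(XY) = E[X²]E[Y²] - (E[X]E[Y])²
E[T] = 4.5, Var(T) = 2.0833333
E[C] = 0.2, Var(C) = 0.018823529
E[T²] = 2.0833333 + 4.5² = 22.333333
E[C²] = 0.018823529 + 0.2² = 0.058823529
Var(Z) = 22.333333*0.058823529 - (4.5*0.2)²
= 1.3137255 - 0.81 = 0.50372549

0.50372549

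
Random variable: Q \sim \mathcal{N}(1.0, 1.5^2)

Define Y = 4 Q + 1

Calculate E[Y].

For Y = 4Q + 1:
E[Y] = 4 * E[Q] + 1
E[Q] = 1.0 = 1
E[Y] = 4 * 1 + 1 = 5

5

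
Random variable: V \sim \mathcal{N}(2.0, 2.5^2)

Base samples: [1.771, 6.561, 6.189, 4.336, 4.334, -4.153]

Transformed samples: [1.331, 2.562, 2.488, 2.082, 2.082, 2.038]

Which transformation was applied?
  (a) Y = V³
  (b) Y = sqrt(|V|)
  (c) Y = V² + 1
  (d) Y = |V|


Checking option (b) Y = sqrt(|V|):
  V = 1.771 -> Y = 1.331 ✓
  V = 6.561 -> Y = 2.562 ✓
  V = 6.189 -> Y = 2.488 ✓
All samples match this transformation.

(b) sqrt(|V|)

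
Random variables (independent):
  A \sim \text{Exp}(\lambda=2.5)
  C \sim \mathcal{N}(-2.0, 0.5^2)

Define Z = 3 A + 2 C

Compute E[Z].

E[Z] = 3*E[A] + 2*E[C]
E[A] = 0.4
E[C] = -2
E[Z] = 3*0.4 + 2*(-2) = -2.8

-2.8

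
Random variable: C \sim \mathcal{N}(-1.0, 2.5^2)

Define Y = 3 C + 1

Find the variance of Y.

For Y = aC + b: Var(Y) = a² * Var(C)
Var(C) = 2.5^2 = 6.25
Var(Y) = 3² * 6.25 = 9 * 6.25 = 56.25

56.25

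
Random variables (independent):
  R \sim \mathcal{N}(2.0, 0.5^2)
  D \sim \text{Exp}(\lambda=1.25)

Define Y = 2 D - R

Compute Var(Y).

For independent RVs: Var(aX + bY) = a²Var(X) + b²Var(Y)
Var(R) = 0.25
Var(D) = 0.64
Var(Y) = (-1)²*0.25 + 2²*0.64
= 1*0.25 + 4*0.64 = 2.81

2.81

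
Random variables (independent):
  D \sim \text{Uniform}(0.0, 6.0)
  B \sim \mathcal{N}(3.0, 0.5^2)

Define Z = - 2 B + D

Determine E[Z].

E[Z] = 1*E[D] - 2*E[B]
E[D] = 3
E[B] = 3
E[Z] = 1*3 - 2*3 = -3

-3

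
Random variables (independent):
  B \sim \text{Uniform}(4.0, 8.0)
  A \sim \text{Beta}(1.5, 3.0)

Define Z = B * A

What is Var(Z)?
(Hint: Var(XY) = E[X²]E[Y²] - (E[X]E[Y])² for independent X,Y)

Var(XY) = E[X²]E[Y²] - (E[X]E[Y])²
E[B] = 6, Var(B) = 1.3333333
E[A] = 0.33333333, Var(A) = 0.04040404
E[B²] = 1.3333333 + 6² = 37.333333
E[A²] = 0.04040404 + 0.33333333² = 0.15151515
Var(Z) = 37.333333*0.15151515 - (6*0.33333333)²
= 5.6565657 - 4 = 1.6565657

1.6565657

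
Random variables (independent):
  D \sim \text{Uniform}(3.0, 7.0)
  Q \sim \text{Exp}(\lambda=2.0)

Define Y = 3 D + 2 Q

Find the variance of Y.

For independent RVs: Var(aX + bY) = a²Var(X) + b²Var(Y)
Var(D) = 1.3333333
Var(Q) = 0.25
Var(Y) = 3²*1.3333333 + 2²*0.25
= 9*1.3333333 + 4*0.25 = 13

13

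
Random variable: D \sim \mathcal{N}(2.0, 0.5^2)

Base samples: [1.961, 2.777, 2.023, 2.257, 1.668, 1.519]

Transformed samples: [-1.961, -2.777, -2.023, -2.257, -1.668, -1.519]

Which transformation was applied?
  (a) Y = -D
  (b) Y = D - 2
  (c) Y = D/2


Checking option (a) Y = -D:
  D = 1.961 -> Y = -1.961 ✓
  D = 2.777 -> Y = -2.777 ✓
  D = 2.023 -> Y = -2.023 ✓
All samples match this transformation.

(a) -D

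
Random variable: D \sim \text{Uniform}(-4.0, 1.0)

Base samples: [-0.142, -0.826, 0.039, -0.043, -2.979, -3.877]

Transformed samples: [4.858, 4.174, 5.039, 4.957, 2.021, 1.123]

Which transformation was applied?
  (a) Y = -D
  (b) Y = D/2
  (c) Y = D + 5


Checking option (c) Y = D + 5:
  D = -0.142 -> Y = 4.858 ✓
  D = -0.826 -> Y = 4.174 ✓
  D = 0.039 -> Y = 5.039 ✓
All samples match this transformation.

(c) D + 5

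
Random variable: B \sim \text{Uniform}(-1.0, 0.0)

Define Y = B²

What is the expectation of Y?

E[B²] = Var(B) + (E[B])² = 0.083333333 + 0.25 = 0.33333333

0.33333333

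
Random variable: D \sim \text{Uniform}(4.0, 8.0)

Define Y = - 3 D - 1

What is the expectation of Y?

For Y = -3D - 1:
E[Y] = -3 * E[D] - 1
E[D] = (4 + 8)/2 = 6
E[Y] = -3 * 6 - 1 = -19

-19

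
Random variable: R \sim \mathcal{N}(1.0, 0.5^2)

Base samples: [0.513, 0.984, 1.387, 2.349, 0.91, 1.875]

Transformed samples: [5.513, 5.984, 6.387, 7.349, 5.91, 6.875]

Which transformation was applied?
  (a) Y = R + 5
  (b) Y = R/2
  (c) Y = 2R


Checking option (a) Y = R + 5:
  R = 0.513 -> Y = 5.513 ✓
  R = 0.984 -> Y = 5.984 ✓
  R = 1.387 -> Y = 6.387 ✓
All samples match this transformation.

(a) R + 5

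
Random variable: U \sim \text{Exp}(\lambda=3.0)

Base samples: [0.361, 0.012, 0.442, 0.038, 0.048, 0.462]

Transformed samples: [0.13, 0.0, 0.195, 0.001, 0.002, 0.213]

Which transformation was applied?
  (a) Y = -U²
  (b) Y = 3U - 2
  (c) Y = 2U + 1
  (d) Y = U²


Checking option (d) Y = U²:
  U = 0.361 -> Y = 0.13 ✓
  U = 0.012 -> Y = 0.0 ✓
  U = 0.442 -> Y = 0.195 ✓
All samples match this transformation.

(d) U²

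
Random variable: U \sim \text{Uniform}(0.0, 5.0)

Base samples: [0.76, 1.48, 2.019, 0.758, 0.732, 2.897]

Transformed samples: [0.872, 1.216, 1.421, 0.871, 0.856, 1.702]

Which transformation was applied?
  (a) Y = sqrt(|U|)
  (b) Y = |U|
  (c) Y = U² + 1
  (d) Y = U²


Checking option (a) Y = sqrt(|U|):
  U = 0.76 -> Y = 0.872 ✓
  U = 1.48 -> Y = 1.216 ✓
  U = 2.019 -> Y = 1.421 ✓
All samples match this transformation.

(a) sqrt(|U|)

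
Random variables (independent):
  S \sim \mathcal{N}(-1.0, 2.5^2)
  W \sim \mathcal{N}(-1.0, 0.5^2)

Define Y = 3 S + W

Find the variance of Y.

For independent RVs: Var(aX + bY) = a²Var(X) + b²Var(Y)
Var(S) = 6.25
Var(W) = 0.25
Var(Y) = 3²*6.25 + 1²*0.25
= 9*6.25 + 1*0.25 = 56.5

56.5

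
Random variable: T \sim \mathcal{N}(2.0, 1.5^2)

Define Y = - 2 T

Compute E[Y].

For Y = -2T:
E[Y] = -2 * E[T]
E[T] = 2.0 = 2
E[Y] = -2 * 2 = -4

-4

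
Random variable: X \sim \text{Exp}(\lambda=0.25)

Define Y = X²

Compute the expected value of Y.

E[X²] = Var(X) + (E[X])² = 16 + 16 = 32

32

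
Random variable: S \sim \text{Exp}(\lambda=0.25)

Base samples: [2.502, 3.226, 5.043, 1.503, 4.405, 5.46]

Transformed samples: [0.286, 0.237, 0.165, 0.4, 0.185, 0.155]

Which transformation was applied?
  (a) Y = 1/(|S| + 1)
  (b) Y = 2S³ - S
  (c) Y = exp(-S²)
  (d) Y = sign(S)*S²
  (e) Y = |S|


Checking option (a) Y = 1/(|S| + 1):
  S = 2.502 -> Y = 0.286 ✓
  S = 3.226 -> Y = 0.237 ✓
  S = 5.043 -> Y = 0.165 ✓
All samples match this transformation.

(a) 1/(|S| + 1)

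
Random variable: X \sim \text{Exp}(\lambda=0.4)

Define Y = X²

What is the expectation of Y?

Using E[X²] = Var(X) + (E[X])²:
E[X] = 2.5
Var(X) = 1/0.4^2 = 6.25
E[X²] = 6.25 + 2.5² = 6.25 + 6.25 = 12.5

12.5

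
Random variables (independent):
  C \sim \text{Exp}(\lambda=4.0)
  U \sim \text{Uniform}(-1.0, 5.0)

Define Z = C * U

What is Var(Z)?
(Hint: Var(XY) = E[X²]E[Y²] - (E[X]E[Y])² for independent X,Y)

Var(XY) = E[X²]E[Y²] - (E[X]E[Y])²
E[C] = 0.25, Var(C) = 0.0625
E[U] = 2, Var(U) = 3
E[C²] = 0.0625 + 0.25² = 0.125
E[U²] = 3 + 2² = 7
Var(Z) = 0.125*7 - (0.25*2)²
= 0.875 - 0.25 = 0.625

0.625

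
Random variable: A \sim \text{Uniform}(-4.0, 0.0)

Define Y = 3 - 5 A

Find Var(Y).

For Y = aA + b: Var(Y) = a² * Var(A)
Var(A) = (0 + 4)^2/12 = 1.3333333
Var(Y) = (-5)² * 1.3333333 = 25 * 1.3333333 = 33.333333

33.333333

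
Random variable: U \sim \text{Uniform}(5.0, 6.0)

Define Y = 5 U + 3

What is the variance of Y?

For Y = aU + b: Var(Y) = a² * Var(U)
Var(U) = (6 - 5)^2/12 = 0.083333333
Var(Y) = 5² * 0.083333333 = 25 * 0.083333333 = 2.0833333

2.0833333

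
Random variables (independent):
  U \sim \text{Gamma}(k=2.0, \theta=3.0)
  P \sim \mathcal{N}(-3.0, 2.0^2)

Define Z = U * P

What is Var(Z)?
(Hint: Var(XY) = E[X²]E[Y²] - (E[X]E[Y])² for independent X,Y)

Var(XY) = E[X²]E[Y²] - (E[X]E[Y])²
E[U] = 6, Var(U) = 18
E[P] = -3, Var(P) = 4
E[U²] = 18 + 6² = 54
E[P²] = 4 + (-3)² = 13
Var(Z) = 54*13 - (6*(-3))²
= 702 - 324 = 378

378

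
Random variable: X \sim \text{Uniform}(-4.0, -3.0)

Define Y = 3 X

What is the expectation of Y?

For Y = 3X:
E[Y] = 3 * E[X]
E[X] = (-4 - 3)/2 = -3.5
E[Y] = 3 * (-3.5) = -10.5

-10.5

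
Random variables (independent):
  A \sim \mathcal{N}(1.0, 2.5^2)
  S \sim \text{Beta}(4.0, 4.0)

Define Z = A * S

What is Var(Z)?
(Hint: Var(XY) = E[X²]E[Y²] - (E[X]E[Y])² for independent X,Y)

Var(XY) = E[X²]E[Y²] - (E[X]E[Y])²
E[A] = 1, Var(A) = 6.25
E[S] = 0.5, Var(S) = 0.027777778
E[A²] = 6.25 + 1² = 7.25
E[S²] = 0.027777778 + 0.5² = 0.27777778
Var(Z) = 7.25*0.27777778 - (1*0.5)²
= 2.0138889 - 0.25 = 1.7638889

1.7638889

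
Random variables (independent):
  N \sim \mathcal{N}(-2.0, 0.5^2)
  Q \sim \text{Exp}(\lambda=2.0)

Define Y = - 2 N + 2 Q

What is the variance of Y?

For independent RVs: Var(aX + bY) = a²Var(X) + b²Var(Y)
Var(N) = 0.25
Var(Q) = 0.25
Var(Y) = (-2)²*0.25 + 2²*0.25
= 4*0.25 + 4*0.25 = 2

2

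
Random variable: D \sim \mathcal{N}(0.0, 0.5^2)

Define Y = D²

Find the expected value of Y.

Using E[X²] = Var(X) + (E[X])²:
E[D] = 0
Var(D) = 0.5^2 = 0.25
E[D²] = 0.25 + 0² = 0.25 + 0 = 0.25

0.25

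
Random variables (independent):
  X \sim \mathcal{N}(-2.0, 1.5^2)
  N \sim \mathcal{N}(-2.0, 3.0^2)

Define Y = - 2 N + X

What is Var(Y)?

For independent RVs: Var(aX + bY) = a²Var(X) + b²Var(Y)
Var(X) = 2.25
Var(N) = 9
Var(Y) = 1²*2.25 + (-2)²*9
= 1*2.25 + 4*9 = 38.25

38.25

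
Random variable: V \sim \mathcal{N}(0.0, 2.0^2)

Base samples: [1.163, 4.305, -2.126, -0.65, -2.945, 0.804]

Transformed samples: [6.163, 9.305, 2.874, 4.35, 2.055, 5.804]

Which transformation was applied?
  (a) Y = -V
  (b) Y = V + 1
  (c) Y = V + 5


Checking option (c) Y = V + 5:
  V = 1.163 -> Y = 6.163 ✓
  V = 4.305 -> Y = 9.305 ✓
  V = -2.126 -> Y = 2.874 ✓
All samples match this transformation.

(c) V + 5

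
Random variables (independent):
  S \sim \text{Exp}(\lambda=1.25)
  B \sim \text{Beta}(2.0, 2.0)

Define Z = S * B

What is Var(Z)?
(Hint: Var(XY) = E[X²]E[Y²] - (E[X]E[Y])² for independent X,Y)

Var(XY) = E[X²]E[Y²] - (E[X]E[Y])²
E[S] = 0.8, Var(S) = 0.64
E[B] = 0.5, Var(B) = 0.05
E[S²] = 0.64 + 0.8² = 1.28
E[B²] = 0.05 + 0.5² = 0.3
Var(Z) = 1.28*0.3 - (0.8*0.5)²
= 0.384 - 0.16 = 0.224

0.224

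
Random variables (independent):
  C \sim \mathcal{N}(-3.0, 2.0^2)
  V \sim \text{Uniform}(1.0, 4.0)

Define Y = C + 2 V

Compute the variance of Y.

For independent RVs: Var(aX + bY) = a²Var(X) + b²Var(Y)
Var(C) = 4
Var(V) = 0.75
Var(Y) = 1²*4 + 2²*0.75
= 1*4 + 4*0.75 = 7

7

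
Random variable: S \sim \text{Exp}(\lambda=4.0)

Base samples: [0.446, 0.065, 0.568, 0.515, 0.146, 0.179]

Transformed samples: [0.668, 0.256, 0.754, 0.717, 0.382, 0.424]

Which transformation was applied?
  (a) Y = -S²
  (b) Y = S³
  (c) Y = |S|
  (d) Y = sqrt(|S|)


Checking option (d) Y = sqrt(|S|):
  S = 0.446 -> Y = 0.668 ✓
  S = 0.065 -> Y = 0.256 ✓
  S = 0.568 -> Y = 0.754 ✓
All samples match this transformation.

(d) sqrt(|S|)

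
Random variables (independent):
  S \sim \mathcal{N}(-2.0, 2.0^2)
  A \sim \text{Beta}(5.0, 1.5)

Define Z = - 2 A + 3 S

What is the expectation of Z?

E[Z] = 3*E[S] - 2*E[A]
E[S] = -2
E[A] = 0.76923077
E[Z] = 3*(-2) - 2*0.76923077 = -7.5384615

-7.5384615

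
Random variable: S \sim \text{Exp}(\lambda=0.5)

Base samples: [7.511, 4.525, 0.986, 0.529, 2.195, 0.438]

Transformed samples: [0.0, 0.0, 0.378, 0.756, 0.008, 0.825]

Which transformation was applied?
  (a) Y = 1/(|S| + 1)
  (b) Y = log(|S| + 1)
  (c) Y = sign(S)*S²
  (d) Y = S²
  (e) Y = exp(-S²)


Checking option (e) Y = exp(-S²):
  S = 7.511 -> Y = 0.0 ✓
  S = 4.525 -> Y = 0.0 ✓
  S = 0.986 -> Y = 0.378 ✓
All samples match this transformation.

(e) exp(-S²)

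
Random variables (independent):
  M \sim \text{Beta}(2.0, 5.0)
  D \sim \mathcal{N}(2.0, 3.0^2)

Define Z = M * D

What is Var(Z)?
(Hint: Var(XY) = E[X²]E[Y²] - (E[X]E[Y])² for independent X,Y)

Var(XY) = E[X²]E[Y²] - (E[X]E[Y])²
E[M] = 0.28571429, Var(M) = 0.025510204
E[D] = 2, Var(D) = 9
E[M²] = 0.025510204 + 0.28571429² = 0.10714286
E[D²] = 9 + 2² = 13
Var(Z) = 0.10714286*13 - (0.28571429*2)²
= 1.3928571 - 0.32653061 = 1.0663265

1.0663265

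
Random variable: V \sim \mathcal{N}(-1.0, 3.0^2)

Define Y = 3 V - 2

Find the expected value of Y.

For Y = 3V - 2:
E[Y] = 3 * E[V] - 2
E[V] = -1.0 = -1
E[Y] = 3 * (-1) - 2 = -5

-5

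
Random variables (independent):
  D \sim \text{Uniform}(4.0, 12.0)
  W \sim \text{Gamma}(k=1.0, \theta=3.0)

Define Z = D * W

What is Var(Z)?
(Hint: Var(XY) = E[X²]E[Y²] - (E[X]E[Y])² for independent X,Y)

Var(XY) = E[X²]E[Y²] - (E[X]E[Y])²
E[D] = 8, Var(D) = 5.3333333
E[W] = 3, Var(W) = 9
E[D²] = 5.3333333 + 8² = 69.333333
E[W²] = 9 + 3² = 18
Var(Z) = 69.333333*18 - (8*3)²
= 1248 - 576 = 672

672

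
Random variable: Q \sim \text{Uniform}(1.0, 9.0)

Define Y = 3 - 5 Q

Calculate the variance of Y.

For Y = aQ + b: Var(Y) = a² * Var(Q)
Var(Q) = (9 - 1)^2/12 = 5.3333333
Var(Y) = (-5)² * 5.3333333 = 25 * 5.3333333 = 133.33333

133.33333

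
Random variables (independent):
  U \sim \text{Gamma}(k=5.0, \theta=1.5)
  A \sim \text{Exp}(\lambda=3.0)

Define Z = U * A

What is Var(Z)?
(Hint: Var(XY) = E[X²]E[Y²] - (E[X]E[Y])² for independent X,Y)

Var(XY) = E[X²]E[Y²] - (E[X]E[Y])²
E[U] = 7.5, Var(U) = 11.25
E[A] = 0.33333333, Var(A) = 0.11111111
E[U²] = 11.25 + 7.5² = 67.5
E[A²] = 0.11111111 + 0.33333333² = 0.22222222
Var(Z) = 67.5*0.22222222 - (7.5*0.33333333)²
= 15 - 6.25 = 8.75

8.75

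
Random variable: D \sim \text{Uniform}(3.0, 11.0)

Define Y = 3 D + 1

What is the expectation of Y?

For Y = 3D + 1:
E[Y] = 3 * E[D] + 1
E[D] = (3 + 11)/2 = 7
E[Y] = 3 * 7 + 1 = 22

22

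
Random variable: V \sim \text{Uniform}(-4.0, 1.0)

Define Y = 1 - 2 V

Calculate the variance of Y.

For Y = aV + b: Var(Y) = a² * Var(V)
Var(V) = (1 + 4)^2/12 = 2.0833333
Var(Y) = (-2)² * 2.0833333 = 4 * 2.0833333 = 8.3333333

8.3333333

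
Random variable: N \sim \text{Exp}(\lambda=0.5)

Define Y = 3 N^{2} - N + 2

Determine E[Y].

E[Y] = 3*E[N²] - 1*E[N] + 2
E[N] = 2
E[N²] = Var(N) + (E[N])² = 4 + 4 = 8
E[Y] = 3*8 - 1*2 + 2 = 24

24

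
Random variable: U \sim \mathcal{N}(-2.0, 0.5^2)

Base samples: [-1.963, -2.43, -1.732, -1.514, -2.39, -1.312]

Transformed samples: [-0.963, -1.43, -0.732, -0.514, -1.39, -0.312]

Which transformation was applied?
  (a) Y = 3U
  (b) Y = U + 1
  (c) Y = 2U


Checking option (b) Y = U + 1:
  U = -1.963 -> Y = -0.963 ✓
  U = -2.43 -> Y = -1.43 ✓
  U = -1.732 -> Y = -0.732 ✓
All samples match this transformation.

(b) U + 1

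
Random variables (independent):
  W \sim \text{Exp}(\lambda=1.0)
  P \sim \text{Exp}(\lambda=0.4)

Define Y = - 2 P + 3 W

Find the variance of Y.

For independent RVs: Var(aX + bY) = a²Var(X) + b²Var(Y)
Var(W) = 1
Var(P) = 6.25
Var(Y) = 3²*1 + (-2)²*6.25
= 9*1 + 4*6.25 = 34

34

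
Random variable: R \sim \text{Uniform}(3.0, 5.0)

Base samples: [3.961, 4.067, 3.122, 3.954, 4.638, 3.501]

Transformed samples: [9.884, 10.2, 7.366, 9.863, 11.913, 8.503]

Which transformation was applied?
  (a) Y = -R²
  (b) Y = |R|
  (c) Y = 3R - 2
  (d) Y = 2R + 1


Checking option (c) Y = 3R - 2:
  R = 3.961 -> Y = 9.884 ✓
  R = 4.067 -> Y = 10.2 ✓
  R = 3.122 -> Y = 7.366 ✓
All samples match this transformation.

(c) 3R - 2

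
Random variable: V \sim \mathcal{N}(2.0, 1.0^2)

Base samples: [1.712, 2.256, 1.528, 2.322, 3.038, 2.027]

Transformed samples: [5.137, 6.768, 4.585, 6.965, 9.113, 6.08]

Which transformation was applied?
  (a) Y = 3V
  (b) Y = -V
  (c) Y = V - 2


Checking option (a) Y = 3V:
  V = 1.712 -> Y = 5.137 ✓
  V = 2.256 -> Y = 6.768 ✓
  V = 1.528 -> Y = 4.585 ✓
All samples match this transformation.

(a) 3V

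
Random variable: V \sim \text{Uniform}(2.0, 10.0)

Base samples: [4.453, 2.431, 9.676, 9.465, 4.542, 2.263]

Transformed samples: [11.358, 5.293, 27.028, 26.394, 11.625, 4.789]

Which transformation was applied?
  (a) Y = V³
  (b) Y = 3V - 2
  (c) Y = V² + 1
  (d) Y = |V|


Checking option (b) Y = 3V - 2:
  V = 4.453 -> Y = 11.358 ✓
  V = 2.431 -> Y = 5.293 ✓
  V = 9.676 -> Y = 27.028 ✓
All samples match this transformation.

(b) 3V - 2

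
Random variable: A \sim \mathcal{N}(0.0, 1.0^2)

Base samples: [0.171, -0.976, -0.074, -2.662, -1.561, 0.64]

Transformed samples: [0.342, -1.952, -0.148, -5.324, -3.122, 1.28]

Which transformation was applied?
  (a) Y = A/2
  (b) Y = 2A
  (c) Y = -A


Checking option (b) Y = 2A:
  A = 0.171 -> Y = 0.342 ✓
  A = -0.976 -> Y = -1.952 ✓
  A = -0.074 -> Y = -0.148 ✓
All samples match this transformation.

(b) 2A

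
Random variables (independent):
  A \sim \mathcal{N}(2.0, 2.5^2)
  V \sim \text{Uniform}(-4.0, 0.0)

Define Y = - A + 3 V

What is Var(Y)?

For independent RVs: Var(aX + bY) = a²Var(X) + b²Var(Y)
Var(A) = 6.25
Var(V) = 1.3333333
Var(Y) = (-1)²*6.25 + 3²*1.3333333
= 1*6.25 + 9*1.3333333 = 18.25

18.25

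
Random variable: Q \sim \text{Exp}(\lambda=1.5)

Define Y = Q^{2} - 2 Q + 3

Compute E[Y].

E[Y] = 1*E[Q²] - 2*E[Q] + 3
E[Q] = 0.66666667
E[Q²] = Var(Q) + (E[Q])² = 0.44444444 + 0.44444444 = 0.88888889
E[Y] = 1*0.88888889 - 2*0.66666667 + 3 = 2.5555556

2.5555556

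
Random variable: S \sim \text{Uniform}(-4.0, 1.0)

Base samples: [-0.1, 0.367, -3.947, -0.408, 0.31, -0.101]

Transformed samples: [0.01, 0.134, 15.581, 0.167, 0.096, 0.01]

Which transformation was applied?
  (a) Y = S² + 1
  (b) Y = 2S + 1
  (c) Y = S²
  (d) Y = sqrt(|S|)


Checking option (c) Y = S²:
  S = -0.1 -> Y = 0.01 ✓
  S = 0.367 -> Y = 0.134 ✓
  S = -3.947 -> Y = 15.581 ✓
All samples match this transformation.

(c) S²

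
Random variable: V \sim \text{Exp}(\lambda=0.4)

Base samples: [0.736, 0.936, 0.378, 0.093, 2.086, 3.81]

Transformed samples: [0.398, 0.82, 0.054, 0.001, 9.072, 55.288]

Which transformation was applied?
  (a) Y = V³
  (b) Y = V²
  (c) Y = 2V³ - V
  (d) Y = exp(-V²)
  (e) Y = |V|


Checking option (a) Y = V³:
  V = 0.736 -> Y = 0.398 ✓
  V = 0.936 -> Y = 0.82 ✓
  V = 0.378 -> Y = 0.054 ✓
All samples match this transformation.

(a) V³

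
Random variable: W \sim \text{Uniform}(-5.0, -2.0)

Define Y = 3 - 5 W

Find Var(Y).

For Y = aW + b: Var(Y) = a² * Var(W)
Var(W) = (-2 + 5)^2/12 = 0.75
Var(Y) = (-5)² * 0.75 = 25 * 0.75 = 18.75

18.75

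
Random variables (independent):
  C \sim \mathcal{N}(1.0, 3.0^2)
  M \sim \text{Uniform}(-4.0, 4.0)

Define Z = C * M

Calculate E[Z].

For independent RVs: E[XY] = E[X]*E[Y]
E[C] = 1
E[M] = 0
E[Z] = 1 * 0 = 0

0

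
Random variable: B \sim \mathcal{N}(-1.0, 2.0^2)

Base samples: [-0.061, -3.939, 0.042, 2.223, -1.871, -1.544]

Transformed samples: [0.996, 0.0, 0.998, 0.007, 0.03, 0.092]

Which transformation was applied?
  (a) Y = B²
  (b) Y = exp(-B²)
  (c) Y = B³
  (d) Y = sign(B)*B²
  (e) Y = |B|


Checking option (b) Y = exp(-B²):
  B = -0.061 -> Y = 0.996 ✓
  B = -3.939 -> Y = 0.0 ✓
  B = 0.042 -> Y = 0.998 ✓
All samples match this transformation.

(b) exp(-B²)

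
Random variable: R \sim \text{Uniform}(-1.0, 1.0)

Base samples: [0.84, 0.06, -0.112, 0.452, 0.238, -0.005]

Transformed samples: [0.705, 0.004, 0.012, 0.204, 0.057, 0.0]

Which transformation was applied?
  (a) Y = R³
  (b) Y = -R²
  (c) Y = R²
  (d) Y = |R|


Checking option (c) Y = R²:
  R = 0.84 -> Y = 0.705 ✓
  R = 0.06 -> Y = 0.004 ✓
  R = -0.112 -> Y = 0.012 ✓
All samples match this transformation.

(c) R²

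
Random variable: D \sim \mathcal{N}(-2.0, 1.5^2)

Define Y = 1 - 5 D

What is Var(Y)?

For Y = aD + b: Var(Y) = a² * Var(D)
Var(D) = 1.5^2 = 2.25
Var(Y) = (-5)² * 2.25 = 25 * 2.25 = 56.25

56.25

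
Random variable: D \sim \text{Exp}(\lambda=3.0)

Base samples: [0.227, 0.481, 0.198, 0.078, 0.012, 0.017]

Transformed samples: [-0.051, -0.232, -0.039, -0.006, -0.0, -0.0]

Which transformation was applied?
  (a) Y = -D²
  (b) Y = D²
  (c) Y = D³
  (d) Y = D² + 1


Checking option (a) Y = -D²:
  D = 0.227 -> Y = -0.051 ✓
  D = 0.481 -> Y = -0.232 ✓
  D = 0.198 -> Y = -0.039 ✓
All samples match this transformation.

(a) -D²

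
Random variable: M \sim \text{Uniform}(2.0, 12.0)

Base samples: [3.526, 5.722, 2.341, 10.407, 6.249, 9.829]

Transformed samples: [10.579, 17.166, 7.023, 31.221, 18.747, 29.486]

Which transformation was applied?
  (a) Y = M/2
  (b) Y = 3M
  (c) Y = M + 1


Checking option (b) Y = 3M:
  M = 3.526 -> Y = 10.579 ✓
  M = 5.722 -> Y = 17.166 ✓
  M = 2.341 -> Y = 7.023 ✓
All samples match this transformation.

(b) 3M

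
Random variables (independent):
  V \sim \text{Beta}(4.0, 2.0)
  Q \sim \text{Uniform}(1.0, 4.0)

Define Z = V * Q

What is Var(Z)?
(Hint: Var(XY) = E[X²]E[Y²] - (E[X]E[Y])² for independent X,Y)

Var(XY) = E[X²]E[Y²] - (E[X]E[Y])²
E[V] = 0.66666667, Var(V) = 0.031746032
E[Q] = 2.5, Var(Q) = 0.75
E[V²] = 0.031746032 + 0.66666667² = 0.47619048
E[Q²] = 0.75 + 2.5² = 7
Var(Z) = 0.47619048*7 - (0.66666667*2.5)²
= 3.3333333 - 2.7777778 = 0.55555556

0.55555556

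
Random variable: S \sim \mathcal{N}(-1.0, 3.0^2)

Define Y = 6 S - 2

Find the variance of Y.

For Y = aS + b: Var(Y) = a² * Var(S)
Var(S) = 3.0^2 = 9
Var(Y) = 6² * 9 = 36 * 9 = 324

324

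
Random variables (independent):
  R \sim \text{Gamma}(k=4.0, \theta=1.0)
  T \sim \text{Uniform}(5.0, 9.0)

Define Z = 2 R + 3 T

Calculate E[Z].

E[Z] = 2*E[R] + 3*E[T]
E[R] = 4
E[T] = 7
E[Z] = 2*4 + 3*7 = 29

29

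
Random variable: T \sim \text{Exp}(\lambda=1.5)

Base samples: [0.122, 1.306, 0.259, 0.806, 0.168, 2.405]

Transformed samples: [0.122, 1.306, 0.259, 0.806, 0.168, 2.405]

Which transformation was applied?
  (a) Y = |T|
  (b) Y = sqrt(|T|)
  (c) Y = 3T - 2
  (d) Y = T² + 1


Checking option (a) Y = |T|:
  T = 0.122 -> Y = 0.122 ✓
  T = 1.306 -> Y = 1.306 ✓
  T = 0.259 -> Y = 0.259 ✓
All samples match this transformation.

(a) |T|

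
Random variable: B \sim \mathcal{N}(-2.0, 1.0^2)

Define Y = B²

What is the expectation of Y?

E[B²] = Var(B) + (E[B])² = 1 + 4 = 5

5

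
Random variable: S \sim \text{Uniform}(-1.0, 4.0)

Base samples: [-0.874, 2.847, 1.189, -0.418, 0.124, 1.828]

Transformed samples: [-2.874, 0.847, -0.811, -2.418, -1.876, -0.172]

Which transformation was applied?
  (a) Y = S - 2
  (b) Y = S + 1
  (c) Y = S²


Checking option (a) Y = S - 2:
  S = -0.874 -> Y = -2.874 ✓
  S = 2.847 -> Y = 0.847 ✓
  S = 1.189 -> Y = -0.811 ✓
All samples match this transformation.

(a) S - 2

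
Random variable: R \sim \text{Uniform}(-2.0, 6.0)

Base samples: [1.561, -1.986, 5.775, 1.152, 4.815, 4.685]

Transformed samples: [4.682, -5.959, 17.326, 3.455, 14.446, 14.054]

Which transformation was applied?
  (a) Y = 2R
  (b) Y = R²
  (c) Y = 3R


Checking option (c) Y = 3R:
  R = 1.561 -> Y = 4.682 ✓
  R = -1.986 -> Y = -5.959 ✓
  R = 5.775 -> Y = 17.326 ✓
All samples match this transformation.

(c) 3R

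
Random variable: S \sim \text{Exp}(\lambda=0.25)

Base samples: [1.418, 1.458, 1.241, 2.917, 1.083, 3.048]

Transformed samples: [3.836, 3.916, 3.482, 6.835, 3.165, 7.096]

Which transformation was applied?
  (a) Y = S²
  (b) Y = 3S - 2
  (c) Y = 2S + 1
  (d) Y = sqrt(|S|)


Checking option (c) Y = 2S + 1:
  S = 1.418 -> Y = 3.836 ✓
  S = 1.458 -> Y = 3.916 ✓
  S = 1.241 -> Y = 3.482 ✓
All samples match this transformation.

(c) 2S + 1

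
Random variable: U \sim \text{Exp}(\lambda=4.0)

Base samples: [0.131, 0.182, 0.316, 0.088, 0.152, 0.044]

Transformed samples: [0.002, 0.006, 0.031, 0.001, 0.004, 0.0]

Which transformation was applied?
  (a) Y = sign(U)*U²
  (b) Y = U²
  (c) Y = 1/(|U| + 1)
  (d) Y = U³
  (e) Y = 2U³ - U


Checking option (d) Y = U³:
  U = 0.131 -> Y = 0.002 ✓
  U = 0.182 -> Y = 0.006 ✓
  U = 0.316 -> Y = 0.031 ✓
All samples match this transformation.

(d) U³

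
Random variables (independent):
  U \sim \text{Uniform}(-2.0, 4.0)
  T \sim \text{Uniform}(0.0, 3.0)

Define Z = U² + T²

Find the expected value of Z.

E[Z] = E[U²] + E[T²]
E[U²] = Var(U) + E[U]² = 3 + 1 = 4
E[T²] = Var(T) + E[T]² = 0.75 + 2.25 = 3
E[Z] = 4 + 3 = 7

7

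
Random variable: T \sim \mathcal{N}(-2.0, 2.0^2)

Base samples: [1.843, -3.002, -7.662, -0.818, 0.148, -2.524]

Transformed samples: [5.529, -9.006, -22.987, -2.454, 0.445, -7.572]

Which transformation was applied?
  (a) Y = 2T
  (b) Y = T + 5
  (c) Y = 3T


Checking option (c) Y = 3T:
  T = 1.843 -> Y = 5.529 ✓
  T = -3.002 -> Y = -9.006 ✓
  T = -7.662 -> Y = -22.987 ✓
All samples match this transformation.

(c) 3T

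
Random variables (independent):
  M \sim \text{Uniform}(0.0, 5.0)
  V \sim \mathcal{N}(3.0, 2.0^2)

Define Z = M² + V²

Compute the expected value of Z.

E[Z] = E[M²] + E[V²]
E[M²] = Var(M) + E[M]² = 2.0833333 + 6.25 = 8.3333333
E[V²] = Var(V) + E[V]² = 4 + 9 = 13
E[Z] = 8.3333333 + 13 = 21.333333

21.333333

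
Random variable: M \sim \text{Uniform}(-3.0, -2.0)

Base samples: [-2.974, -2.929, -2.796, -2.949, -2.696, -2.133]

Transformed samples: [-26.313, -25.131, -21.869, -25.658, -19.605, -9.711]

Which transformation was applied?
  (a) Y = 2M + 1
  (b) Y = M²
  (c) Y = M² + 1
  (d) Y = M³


Checking option (d) Y = M³:
  M = -2.974 -> Y = -26.313 ✓
  M = -2.929 -> Y = -25.131 ✓
  M = -2.796 -> Y = -21.869 ✓
All samples match this transformation.

(d) M³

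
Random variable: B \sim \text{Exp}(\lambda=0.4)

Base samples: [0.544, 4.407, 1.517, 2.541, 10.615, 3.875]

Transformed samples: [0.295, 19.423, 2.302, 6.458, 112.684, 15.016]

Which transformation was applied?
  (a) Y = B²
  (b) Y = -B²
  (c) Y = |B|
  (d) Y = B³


Checking option (a) Y = B²:
  B = 0.544 -> Y = 0.295 ✓
  B = 4.407 -> Y = 19.423 ✓
  B = 1.517 -> Y = 2.302 ✓
All samples match this transformation.

(a) B²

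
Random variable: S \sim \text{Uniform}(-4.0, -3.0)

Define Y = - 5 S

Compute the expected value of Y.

For Y = -5S:
E[Y] = -5 * E[S]
E[S] = (-4 - 3)/2 = -3.5
E[Y] = -5 * (-3.5) = 17.5

17.5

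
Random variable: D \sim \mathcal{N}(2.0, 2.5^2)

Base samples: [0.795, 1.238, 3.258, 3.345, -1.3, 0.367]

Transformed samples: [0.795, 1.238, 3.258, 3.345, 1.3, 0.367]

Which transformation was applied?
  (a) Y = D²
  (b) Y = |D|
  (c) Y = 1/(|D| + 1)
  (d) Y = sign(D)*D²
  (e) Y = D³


Checking option (b) Y = |D|:
  D = 0.795 -> Y = 0.795 ✓
  D = 1.238 -> Y = 1.238 ✓
  D = 3.258 -> Y = 3.258 ✓
All samples match this transformation.

(b) |D|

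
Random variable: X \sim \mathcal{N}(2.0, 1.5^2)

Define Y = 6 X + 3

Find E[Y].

For Y = 6X + 3:
E[Y] = 6 * E[X] + 3
E[X] = 2.0 = 2
E[Y] = 6 * 2 + 3 = 15

15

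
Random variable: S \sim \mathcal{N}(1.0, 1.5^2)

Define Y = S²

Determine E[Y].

Using E[X²] = Var(X) + (E[X])²:
E[S] = 1
Var(S) = 1.5^2 = 2.25
E[S²] = 2.25 + 1² = 2.25 + 1 = 3.25

3.25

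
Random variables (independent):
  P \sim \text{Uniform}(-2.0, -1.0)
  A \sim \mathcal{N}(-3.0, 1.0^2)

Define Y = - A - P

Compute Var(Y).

For independent RVs: Var(aX + bY) = a²Var(X) + b²Var(Y)
Var(P) = 0.083333333
Var(A) = 1
Var(Y) = (-1)²*0.083333333 + (-1)²*1
= 1*0.083333333 + 1*1 = 1.0833333

1.0833333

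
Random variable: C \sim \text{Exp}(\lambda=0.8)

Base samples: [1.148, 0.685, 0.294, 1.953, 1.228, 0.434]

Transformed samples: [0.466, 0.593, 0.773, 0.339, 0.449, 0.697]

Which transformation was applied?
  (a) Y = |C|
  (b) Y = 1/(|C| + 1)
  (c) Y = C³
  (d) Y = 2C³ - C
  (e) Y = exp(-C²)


Checking option (b) Y = 1/(|C| + 1):
  C = 1.148 -> Y = 0.466 ✓
  C = 0.685 -> Y = 0.593 ✓
  C = 0.294 -> Y = 0.773 ✓
All samples match this transformation.

(b) 1/(|C| + 1)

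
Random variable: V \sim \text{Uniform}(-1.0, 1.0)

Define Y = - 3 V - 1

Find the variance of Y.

For Y = aV + b: Var(Y) = a² * Var(V)
Var(V) = (1 + 1)^2/12 = 0.33333333
Var(Y) = (-3)² * 0.33333333 = 9 * 0.33333333 = 3

3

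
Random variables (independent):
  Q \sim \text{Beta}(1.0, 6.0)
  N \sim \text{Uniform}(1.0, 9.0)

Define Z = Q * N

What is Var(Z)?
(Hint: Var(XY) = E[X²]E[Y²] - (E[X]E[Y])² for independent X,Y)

Var(XY) = E[X²]E[Y²] - (E[X]E[Y])²
E[Q] = 0.14285714, Var(Q) = 0.015306122
E[N] = 5, Var(N) = 5.3333333
E[Q²] = 0.015306122 + 0.14285714² = 0.035714286
E[N²] = 5.3333333 + 5² = 30.333333
Var(Z) = 0.035714286*30.333333 - (0.14285714*5)²
= 1.0833333 - 0.51020408 = 0.57312925

0.57312925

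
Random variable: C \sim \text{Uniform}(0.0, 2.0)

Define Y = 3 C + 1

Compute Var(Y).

For Y = aC + b: Var(Y) = a² * Var(C)
Var(C) = (2 - 0)^2/12 = 0.33333333
Var(Y) = 3² * 0.33333333 = 9 * 0.33333333 = 3

3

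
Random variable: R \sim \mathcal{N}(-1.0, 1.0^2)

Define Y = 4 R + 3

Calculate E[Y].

For Y = 4R + 3:
E[Y] = 4 * E[R] + 3
E[R] = -1.0 = -1
E[Y] = 4 * (-1) + 3 = -1

-1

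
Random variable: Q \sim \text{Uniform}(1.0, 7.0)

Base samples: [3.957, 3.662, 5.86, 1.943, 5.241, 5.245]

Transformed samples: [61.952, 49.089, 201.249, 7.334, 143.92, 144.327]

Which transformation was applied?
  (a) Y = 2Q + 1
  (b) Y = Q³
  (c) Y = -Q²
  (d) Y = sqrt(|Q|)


Checking option (b) Y = Q³:
  Q = 3.957 -> Y = 61.952 ✓
  Q = 3.662 -> Y = 49.089 ✓
  Q = 5.86 -> Y = 201.249 ✓
All samples match this transformation.

(b) Q³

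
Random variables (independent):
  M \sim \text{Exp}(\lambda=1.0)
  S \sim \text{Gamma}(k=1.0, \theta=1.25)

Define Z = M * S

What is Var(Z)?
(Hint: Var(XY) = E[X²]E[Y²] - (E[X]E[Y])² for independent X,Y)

Var(XY) = E[X²]E[Y²] - (E[X]E[Y])²
E[M] = 1, Var(M) = 1
E[S] = 1.25, Var(S) = 1.5625
E[M²] = 1 + 1² = 2
E[S²] = 1.5625 + 1.25² = 3.125
Var(Z) = 2*3.125 - (1*1.25)²
= 6.25 - 1.5625 = 4.6875

4.6875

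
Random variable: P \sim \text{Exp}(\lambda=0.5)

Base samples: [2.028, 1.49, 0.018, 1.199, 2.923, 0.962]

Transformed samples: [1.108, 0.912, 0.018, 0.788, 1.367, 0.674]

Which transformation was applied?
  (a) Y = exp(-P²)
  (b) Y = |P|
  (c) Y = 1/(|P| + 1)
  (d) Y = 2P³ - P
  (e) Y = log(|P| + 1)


Checking option (e) Y = log(|P| + 1):
  P = 2.028 -> Y = 1.108 ✓
  P = 1.49 -> Y = 0.912 ✓
  P = 0.018 -> Y = 0.018 ✓
All samples match this transformation.

(e) log(|P| + 1)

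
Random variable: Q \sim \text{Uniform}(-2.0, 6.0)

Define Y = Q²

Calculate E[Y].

E[Q²] = Var(Q) + (E[Q])² = 5.3333333 + 4 = 9.3333333

9.3333333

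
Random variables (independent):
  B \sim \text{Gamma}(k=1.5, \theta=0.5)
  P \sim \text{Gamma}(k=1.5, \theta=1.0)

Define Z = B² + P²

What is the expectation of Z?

E[Z] = E[B²] + E[P²]
E[B²] = Var(B) + E[B]² = 0.375 + 0.5625 = 0.9375
E[P²] = Var(P) + E[P]² = 1.5 + 2.25 = 3.75
E[Z] = 0.9375 + 3.75 = 4.6875

4.6875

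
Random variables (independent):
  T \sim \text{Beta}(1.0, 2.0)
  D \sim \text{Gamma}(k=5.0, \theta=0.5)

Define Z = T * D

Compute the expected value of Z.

For independent RVs: E[XY] = E[X]*E[Y]
E[T] = 0.33333333
E[D] = 2.5
E[Z] = 0.33333333 * 2.5 = 0.83333333

0.83333333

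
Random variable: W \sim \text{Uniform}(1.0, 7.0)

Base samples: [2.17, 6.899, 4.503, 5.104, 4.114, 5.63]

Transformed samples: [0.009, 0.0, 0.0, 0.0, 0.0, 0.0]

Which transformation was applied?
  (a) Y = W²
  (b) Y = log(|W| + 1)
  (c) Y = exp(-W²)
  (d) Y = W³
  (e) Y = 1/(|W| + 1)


Checking option (c) Y = exp(-W²):
  W = 2.17 -> Y = 0.009 ✓
  W = 6.899 -> Y = 0.0 ✓
  W = 4.503 -> Y = 0.0 ✓
All samples match this transformation.

(c) exp(-W²)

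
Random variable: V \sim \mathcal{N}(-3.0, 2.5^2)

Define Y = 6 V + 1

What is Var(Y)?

For Y = aV + b: Var(Y) = a² * Var(V)
Var(V) = 2.5^2 = 6.25
Var(Y) = 6² * 6.25 = 36 * 6.25 = 225

225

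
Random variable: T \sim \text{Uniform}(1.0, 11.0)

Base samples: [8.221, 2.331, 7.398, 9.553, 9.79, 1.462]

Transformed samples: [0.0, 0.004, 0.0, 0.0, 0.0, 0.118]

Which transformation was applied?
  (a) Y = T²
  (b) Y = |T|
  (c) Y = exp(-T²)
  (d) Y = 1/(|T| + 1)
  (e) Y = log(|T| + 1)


Checking option (c) Y = exp(-T²):
  T = 8.221 -> Y = 0.0 ✓
  T = 2.331 -> Y = 0.004 ✓
  T = 7.398 -> Y = 0.0 ✓
All samples match this transformation.

(c) exp(-T²)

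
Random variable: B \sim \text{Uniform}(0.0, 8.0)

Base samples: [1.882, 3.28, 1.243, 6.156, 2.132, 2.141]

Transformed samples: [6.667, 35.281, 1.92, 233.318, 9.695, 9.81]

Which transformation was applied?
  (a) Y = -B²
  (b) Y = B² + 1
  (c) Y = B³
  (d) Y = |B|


Checking option (c) Y = B³:
  B = 1.882 -> Y = 6.667 ✓
  B = 3.28 -> Y = 35.281 ✓
  B = 1.243 -> Y = 1.92 ✓
All samples match this transformation.

(c) B³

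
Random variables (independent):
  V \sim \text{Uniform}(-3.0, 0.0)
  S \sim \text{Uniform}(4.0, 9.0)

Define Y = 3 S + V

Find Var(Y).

For independent RVs: Var(aX + bY) = a²Var(X) + b²Var(Y)
Var(V) = 0.75
Var(S) = 2.0833333
Var(Y) = 1²*0.75 + 3²*2.0833333
= 1*0.75 + 9*2.0833333 = 19.5

19.5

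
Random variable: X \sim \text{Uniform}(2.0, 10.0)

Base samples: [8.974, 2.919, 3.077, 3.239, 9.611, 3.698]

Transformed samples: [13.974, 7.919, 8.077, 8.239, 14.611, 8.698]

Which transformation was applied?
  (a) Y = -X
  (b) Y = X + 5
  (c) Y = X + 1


Checking option (b) Y = X + 5:
  X = 8.974 -> Y = 13.974 ✓
  X = 2.919 -> Y = 7.919 ✓
  X = 3.077 -> Y = 8.077 ✓
All samples match this transformation.

(b) X + 5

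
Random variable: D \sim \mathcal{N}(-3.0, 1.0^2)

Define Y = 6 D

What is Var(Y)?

For Y = aD + b: Var(Y) = a² * Var(D)
Var(D) = 1.0^2 = 1
Var(Y) = 6² * 1 = 36 * 1 = 36

36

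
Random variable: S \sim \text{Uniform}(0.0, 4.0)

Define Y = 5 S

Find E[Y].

For Y = 5S:
E[Y] = 5 * E[S]
E[S] = (0 + 4)/2 = 2
E[Y] = 5 * 2 = 10

10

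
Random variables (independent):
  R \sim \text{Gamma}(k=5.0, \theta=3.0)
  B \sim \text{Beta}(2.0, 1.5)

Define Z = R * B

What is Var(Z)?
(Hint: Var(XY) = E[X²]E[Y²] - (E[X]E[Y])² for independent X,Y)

Var(XY) = E[X²]E[Y²] - (E[X]E[Y])²
E[R] = 15, Var(R) = 45
E[B] = 0.57142857, Var(B) = 0.054421769
E[R²] = 45 + 15² = 270
E[B²] = 0.054421769 + 0.57142857² = 0.38095238
Var(Z) = 270*0.38095238 - (15*0.57142857)²
= 102.85714 - 73.469388 = 29.387755

29.387755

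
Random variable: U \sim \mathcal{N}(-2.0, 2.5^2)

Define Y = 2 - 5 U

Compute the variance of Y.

For Y = aU + b: Var(Y) = a² * Var(U)
Var(U) = 2.5^2 = 6.25
Var(Y) = (-5)² * 6.25 = 25 * 6.25 = 156.25

156.25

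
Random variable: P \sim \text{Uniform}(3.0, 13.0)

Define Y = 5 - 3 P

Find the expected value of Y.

For Y = -3P + 5:
E[Y] = -3 * E[P] + 5
E[P] = (3 + 13)/2 = 8
E[Y] = -3 * 8 + 5 = -19

-19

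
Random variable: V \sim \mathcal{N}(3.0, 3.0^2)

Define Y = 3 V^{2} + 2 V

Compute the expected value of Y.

E[Y] = 3*E[V²] + 2*E[V]
E[V] = 3
E[V²] = Var(V) + (E[V])² = 9 + 9 = 18
E[Y] = 3*18 + 2*3 = 60

60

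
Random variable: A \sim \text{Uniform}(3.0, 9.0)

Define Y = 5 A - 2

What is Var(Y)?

For Y = aA + b: Var(Y) = a² * Var(A)
Var(A) = (9 - 3)^2/12 = 3
Var(Y) = 5² * 3 = 25 * 3 = 75

75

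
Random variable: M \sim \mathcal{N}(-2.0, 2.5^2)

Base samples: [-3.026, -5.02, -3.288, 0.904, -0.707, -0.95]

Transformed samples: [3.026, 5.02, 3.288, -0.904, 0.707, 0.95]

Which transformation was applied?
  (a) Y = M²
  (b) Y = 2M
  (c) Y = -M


Checking option (c) Y = -M:
  M = -3.026 -> Y = 3.026 ✓
  M = -5.02 -> Y = 5.02 ✓
  M = -3.288 -> Y = 3.288 ✓
All samples match this transformation.

(c) -M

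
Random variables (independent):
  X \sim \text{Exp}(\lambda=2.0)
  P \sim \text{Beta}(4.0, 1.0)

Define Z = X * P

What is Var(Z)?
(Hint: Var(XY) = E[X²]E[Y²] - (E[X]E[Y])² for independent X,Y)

Var(XY) = E[X²]E[Y²] - (E[X]E[Y])²
E[X] = 0.5, Var(X) = 0.25
E[P] = 0.8, Var(P) = 0.026666667
E[X²] = 0.25 + 0.5² = 0.5
E[P²] = 0.026666667 + 0.8² = 0.66666667
Var(Z) = 0.5*0.66666667 - (0.5*0.8)²
= 0.33333333 - 0.16 = 0.17333333

0.17333333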